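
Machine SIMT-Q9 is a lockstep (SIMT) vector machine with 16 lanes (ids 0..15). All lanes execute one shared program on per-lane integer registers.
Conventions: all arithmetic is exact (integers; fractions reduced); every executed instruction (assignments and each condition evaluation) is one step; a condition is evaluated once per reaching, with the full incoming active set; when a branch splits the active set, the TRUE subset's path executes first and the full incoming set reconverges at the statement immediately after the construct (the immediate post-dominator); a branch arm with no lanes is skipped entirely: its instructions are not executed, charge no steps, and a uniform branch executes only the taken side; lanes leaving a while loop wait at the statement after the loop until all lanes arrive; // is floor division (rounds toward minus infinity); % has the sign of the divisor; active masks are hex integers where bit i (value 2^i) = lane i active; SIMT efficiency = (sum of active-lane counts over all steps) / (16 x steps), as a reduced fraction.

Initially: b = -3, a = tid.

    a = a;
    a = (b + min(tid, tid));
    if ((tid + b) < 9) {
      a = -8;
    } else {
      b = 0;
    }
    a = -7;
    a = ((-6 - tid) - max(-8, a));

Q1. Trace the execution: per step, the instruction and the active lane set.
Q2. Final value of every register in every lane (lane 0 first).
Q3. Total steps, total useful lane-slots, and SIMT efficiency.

step 0: a <- a                       0xffff
step 1: a <- (b + min(tid, tid))     0xffff
step 2: eval ((tid + b) < 9)         0xffff
step 3: a <- -8                      0x0fff
step 4: b <- 0                       0xf000
step 5: a <- -7                      0xffff
step 6: a <- ((-6 - tid) - max(-8, a)) 0xffff

Answer: 7 steps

b: -3,-3,-3,-3,-3,-3,-3,-3,-3,-3,-3,-3,0,0,0,0
a: 1,0,-1,-2,-3,-4,-5,-6,-7,-8,-9,-10,-11,-12,-13,-14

steps = 7; useful = 96; efficiency = 96/112 = 6/7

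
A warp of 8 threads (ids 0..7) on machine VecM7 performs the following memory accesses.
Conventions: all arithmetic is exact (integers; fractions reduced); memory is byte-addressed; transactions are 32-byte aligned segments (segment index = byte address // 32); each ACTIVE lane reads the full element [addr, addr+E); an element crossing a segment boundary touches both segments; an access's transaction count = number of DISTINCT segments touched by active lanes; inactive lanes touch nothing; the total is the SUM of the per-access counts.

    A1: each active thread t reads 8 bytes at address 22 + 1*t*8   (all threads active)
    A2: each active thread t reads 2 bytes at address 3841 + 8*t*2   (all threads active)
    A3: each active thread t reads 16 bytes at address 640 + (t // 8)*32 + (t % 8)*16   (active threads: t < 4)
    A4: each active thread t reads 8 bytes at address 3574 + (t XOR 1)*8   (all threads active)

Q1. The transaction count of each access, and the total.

A1: 3 transactions
A2: 4 transactions
A3: 2 transactions
A4: 3 transactions

Answer: 3,4,2,3; total 12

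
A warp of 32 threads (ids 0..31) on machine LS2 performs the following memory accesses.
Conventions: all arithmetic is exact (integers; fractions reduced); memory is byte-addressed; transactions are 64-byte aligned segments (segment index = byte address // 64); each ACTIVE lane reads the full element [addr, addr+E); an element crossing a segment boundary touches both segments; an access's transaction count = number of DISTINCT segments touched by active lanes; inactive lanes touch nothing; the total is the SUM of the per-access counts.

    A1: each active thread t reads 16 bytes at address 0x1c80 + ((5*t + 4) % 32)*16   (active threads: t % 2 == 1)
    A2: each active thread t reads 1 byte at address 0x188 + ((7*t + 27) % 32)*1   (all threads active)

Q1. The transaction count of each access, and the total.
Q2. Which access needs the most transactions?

A1: 8 transactions
A2: 1 transaction

Answer: 8,1; total 9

Answer: A1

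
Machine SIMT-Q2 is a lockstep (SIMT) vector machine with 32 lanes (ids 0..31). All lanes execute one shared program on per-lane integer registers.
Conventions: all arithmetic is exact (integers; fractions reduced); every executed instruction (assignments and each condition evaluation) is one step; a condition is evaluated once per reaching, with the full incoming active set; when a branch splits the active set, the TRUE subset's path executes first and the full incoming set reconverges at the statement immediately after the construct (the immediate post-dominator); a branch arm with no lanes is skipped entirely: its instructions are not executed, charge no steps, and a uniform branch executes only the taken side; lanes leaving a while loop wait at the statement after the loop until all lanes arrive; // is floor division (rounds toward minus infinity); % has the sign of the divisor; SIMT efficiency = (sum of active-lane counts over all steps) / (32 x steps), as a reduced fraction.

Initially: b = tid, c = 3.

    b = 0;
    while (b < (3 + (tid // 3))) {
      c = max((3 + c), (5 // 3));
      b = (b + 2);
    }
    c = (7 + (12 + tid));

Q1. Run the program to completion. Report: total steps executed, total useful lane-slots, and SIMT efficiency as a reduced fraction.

Answer: 24 steps, 498 useful, 83/128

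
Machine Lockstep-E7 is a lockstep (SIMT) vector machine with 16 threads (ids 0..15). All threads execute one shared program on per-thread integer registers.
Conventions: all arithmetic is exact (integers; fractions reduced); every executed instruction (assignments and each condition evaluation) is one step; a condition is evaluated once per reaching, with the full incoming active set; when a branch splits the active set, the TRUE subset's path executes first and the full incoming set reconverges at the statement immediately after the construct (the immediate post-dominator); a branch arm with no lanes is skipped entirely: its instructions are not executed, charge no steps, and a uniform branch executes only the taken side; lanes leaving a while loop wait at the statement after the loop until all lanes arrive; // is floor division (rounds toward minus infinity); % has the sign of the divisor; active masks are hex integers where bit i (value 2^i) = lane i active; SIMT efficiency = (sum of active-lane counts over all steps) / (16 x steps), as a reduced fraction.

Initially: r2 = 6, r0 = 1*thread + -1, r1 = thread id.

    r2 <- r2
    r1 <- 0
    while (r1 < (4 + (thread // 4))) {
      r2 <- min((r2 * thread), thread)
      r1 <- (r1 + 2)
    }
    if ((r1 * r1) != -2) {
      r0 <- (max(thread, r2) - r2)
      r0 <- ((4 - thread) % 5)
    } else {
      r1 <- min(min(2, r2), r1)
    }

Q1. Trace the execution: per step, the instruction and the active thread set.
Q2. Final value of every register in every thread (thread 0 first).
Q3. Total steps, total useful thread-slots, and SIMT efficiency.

step 0: r2 <- r2                     0xffff
step 1: r1 <- 0                      0xffff
step 2: eval (r1 < (4 + (thread // 4))) 0xffff
step 3: r2 <- min((r2 * thread), thread) 0xffff
step 4: r1 <- (r1 + 2)               0xffff
step 5: eval (r1 < (4 + (thread // 4))) 0xffff
step 6: r2 <- min((r2 * thread), thread) 0xffff
step 7: r1 <- (r1 + 2)               0xffff
step 8: eval (r1 < (4 + (thread // 4))) 0xffff
step 9: r2 <- min((r2 * thread), thread) 0xfff0
step 10: r1 <- (r1 + 2)               0xfff0
step 11: eval (r1 < (4 + (thread // 4))) 0xfff0
step 12: r2 <- min((r2 * thread), thread) 0xf000
step 13: r1 <- (r1 + 2)               0xf000
step 14: eval (r1 < (4 + (thread // 4))) 0xf000
step 15: eval ((r1 * r1) != -2)       0xffff
step 16: r0 <- (max(thread, r2) - r2) 0xffff
step 17: r0 <- ((4 - thread) % 5)     0xffff

Answer: 18 steps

r2: 0,1,2,3,4,5,6,7,8,9,10,11,12,13,14,15
r0: 4,3,2,1,0,4,3,2,1,0,4,3,2,1,0,4
r1: 4,4,4,4,6,6,6,6,6,6,6,6,8,8,8,8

steps = 18; useful = 240; efficiency = 240/288 = 5/6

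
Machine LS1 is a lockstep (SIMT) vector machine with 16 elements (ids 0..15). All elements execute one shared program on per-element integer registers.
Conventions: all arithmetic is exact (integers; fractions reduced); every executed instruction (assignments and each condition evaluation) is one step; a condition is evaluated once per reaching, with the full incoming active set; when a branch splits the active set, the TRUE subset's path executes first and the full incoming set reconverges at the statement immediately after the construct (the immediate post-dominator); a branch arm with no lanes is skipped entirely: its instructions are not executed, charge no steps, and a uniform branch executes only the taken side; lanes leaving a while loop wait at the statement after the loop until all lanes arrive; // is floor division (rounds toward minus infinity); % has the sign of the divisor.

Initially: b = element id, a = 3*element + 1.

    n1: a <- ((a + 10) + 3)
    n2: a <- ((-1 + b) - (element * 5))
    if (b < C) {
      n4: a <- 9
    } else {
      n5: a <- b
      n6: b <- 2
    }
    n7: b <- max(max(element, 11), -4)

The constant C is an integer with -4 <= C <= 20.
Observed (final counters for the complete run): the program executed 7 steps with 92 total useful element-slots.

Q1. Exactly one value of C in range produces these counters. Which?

Answer: C = 4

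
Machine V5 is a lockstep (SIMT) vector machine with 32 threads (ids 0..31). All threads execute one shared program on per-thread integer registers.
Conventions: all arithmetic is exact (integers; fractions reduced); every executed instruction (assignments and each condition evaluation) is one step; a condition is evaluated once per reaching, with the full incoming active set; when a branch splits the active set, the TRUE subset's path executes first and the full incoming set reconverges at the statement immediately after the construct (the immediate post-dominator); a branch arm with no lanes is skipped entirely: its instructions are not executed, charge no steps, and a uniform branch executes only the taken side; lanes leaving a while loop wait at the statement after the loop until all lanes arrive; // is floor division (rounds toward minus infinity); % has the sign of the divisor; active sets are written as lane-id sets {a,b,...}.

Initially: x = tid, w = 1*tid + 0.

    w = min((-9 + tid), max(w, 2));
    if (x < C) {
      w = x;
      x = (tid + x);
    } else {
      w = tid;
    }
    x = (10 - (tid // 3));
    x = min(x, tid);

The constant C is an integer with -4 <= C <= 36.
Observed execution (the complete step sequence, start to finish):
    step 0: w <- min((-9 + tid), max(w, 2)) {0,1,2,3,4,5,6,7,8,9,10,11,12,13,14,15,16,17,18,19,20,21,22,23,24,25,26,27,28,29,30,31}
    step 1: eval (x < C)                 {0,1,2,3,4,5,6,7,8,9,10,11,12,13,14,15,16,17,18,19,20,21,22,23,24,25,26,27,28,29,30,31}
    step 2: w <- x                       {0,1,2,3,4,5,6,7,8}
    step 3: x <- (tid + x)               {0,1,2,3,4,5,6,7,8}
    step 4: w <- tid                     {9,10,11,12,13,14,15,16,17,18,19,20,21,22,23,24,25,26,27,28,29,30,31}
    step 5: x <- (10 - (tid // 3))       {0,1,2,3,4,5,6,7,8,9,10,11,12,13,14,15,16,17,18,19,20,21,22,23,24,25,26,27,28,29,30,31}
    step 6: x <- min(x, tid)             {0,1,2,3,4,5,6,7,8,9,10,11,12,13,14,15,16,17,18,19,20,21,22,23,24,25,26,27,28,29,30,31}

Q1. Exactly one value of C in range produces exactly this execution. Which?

Answer: C = 9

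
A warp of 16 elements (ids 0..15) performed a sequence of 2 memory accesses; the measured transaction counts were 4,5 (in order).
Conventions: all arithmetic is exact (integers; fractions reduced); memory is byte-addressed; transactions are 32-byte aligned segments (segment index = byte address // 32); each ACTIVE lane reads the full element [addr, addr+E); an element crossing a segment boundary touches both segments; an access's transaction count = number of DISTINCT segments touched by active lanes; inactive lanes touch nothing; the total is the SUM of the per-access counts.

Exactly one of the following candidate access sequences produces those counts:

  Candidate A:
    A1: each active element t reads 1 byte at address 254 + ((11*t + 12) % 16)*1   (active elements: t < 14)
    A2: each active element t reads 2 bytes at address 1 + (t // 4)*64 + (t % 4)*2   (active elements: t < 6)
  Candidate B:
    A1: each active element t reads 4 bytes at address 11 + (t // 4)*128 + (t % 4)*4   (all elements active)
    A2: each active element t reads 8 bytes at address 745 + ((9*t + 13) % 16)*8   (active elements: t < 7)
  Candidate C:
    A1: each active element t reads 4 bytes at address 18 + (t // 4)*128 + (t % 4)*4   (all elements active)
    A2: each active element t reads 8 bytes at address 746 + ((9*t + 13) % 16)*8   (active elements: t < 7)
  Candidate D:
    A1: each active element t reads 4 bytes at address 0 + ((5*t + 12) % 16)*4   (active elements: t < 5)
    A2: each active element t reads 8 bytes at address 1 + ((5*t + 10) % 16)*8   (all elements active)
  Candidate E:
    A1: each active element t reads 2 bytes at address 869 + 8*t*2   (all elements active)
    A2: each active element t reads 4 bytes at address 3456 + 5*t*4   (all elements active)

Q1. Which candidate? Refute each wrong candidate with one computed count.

A: A1 gives 2 transactions, not 4
C: A1 gives 8 transactions, not 4
D: A1 gives 2 transactions, not 4
E: A1 gives 8 transactions, not 4
B: all counts match (4,5)

Answer: B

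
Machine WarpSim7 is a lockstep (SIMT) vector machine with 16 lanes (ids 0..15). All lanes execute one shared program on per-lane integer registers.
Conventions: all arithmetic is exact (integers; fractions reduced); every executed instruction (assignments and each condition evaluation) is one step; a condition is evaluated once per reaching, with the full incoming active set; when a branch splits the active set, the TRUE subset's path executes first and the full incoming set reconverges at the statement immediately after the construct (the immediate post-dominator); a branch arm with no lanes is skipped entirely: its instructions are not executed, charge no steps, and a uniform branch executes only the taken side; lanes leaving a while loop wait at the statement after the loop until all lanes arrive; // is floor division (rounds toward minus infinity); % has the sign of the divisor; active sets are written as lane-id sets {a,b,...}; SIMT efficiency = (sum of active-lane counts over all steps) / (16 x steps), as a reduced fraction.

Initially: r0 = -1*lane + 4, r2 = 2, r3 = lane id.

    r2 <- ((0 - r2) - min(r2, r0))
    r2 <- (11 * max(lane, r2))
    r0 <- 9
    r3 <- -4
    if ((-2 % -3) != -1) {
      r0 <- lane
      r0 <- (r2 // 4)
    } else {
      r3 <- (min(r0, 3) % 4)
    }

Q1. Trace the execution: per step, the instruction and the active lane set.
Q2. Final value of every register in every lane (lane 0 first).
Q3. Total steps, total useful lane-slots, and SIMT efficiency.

step 0: r2 <- ((0 - r2) - min(r2, r0)) {0,1,2,3,4,5,6,7,8,9,10,11,12,13,14,15}
step 1: r2 <- (11 * max(lane, r2))   {0,1,2,3,4,5,6,7,8,9,10,11,12,13,14,15}
step 2: r0 <- 9                      {0,1,2,3,4,5,6,7,8,9,10,11,12,13,14,15}
step 3: r3 <- -4                     {0,1,2,3,4,5,6,7,8,9,10,11,12,13,14,15}
step 4: eval ((-2 % -3) != -1)       {0,1,2,3,4,5,6,7,8,9,10,11,12,13,14,15}
step 5: r0 <- lane                   {0,1,2,3,4,5,6,7,8,9,10,11,12,13,14,15}
step 6: r0 <- (r2 // 4)              {0,1,2,3,4,5,6,7,8,9,10,11,12,13,14,15}

Answer: 7 steps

r0: 0,2,5,8,11,13,16,19,22,24,27,30,33,35,38,41
r2: 0,11,22,33,44,55,66,77,88,99,110,121,132,143,154,165
r3: -4,-4,-4,-4,-4,-4,-4,-4,-4,-4,-4,-4,-4,-4,-4,-4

steps = 7; useful = 112; efficiency = 112/112 = 1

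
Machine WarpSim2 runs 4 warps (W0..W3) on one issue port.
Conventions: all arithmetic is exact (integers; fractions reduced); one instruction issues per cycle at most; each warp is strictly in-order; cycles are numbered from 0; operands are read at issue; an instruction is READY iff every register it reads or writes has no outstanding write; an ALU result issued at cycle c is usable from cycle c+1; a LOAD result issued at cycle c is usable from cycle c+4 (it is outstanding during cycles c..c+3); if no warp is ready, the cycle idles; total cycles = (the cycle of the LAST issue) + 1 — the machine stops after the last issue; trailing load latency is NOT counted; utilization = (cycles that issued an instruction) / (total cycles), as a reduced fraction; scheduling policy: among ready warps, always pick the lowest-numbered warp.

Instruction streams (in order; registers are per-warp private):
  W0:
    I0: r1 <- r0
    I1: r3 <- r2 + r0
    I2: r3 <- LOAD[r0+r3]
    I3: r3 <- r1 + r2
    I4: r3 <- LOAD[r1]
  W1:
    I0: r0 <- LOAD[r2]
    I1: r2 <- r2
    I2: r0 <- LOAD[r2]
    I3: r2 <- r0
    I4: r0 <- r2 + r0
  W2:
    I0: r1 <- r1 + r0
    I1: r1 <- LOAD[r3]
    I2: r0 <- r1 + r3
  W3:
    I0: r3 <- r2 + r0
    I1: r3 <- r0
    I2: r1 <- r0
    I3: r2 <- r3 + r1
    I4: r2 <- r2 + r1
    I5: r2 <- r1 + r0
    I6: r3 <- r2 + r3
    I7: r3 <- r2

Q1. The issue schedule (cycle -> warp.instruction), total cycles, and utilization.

cycle 0: W0.I0
cycle 1: W0.I1
cycle 2: W0.I2
cycle 3: W1.I0
cycle 4: W1.I1
cycle 5: W2.I0
cycle 6: W0.I3
cycle 7: W0.I4
cycle 8: W1.I2
cycle 9: W2.I1
cycle 10: W3.I0
cycle 11: W3.I1
cycle 12: W1.I3
cycle 13: W1.I4
cycle 14: W2.I2
cycle 15: W3.I2
cycle 16: W3.I3
cycle 17: W3.I4
cycle 18: W3.I5
cycle 19: W3.I6
cycle 20: W3.I7

Answer: 21 cycles, utilization 1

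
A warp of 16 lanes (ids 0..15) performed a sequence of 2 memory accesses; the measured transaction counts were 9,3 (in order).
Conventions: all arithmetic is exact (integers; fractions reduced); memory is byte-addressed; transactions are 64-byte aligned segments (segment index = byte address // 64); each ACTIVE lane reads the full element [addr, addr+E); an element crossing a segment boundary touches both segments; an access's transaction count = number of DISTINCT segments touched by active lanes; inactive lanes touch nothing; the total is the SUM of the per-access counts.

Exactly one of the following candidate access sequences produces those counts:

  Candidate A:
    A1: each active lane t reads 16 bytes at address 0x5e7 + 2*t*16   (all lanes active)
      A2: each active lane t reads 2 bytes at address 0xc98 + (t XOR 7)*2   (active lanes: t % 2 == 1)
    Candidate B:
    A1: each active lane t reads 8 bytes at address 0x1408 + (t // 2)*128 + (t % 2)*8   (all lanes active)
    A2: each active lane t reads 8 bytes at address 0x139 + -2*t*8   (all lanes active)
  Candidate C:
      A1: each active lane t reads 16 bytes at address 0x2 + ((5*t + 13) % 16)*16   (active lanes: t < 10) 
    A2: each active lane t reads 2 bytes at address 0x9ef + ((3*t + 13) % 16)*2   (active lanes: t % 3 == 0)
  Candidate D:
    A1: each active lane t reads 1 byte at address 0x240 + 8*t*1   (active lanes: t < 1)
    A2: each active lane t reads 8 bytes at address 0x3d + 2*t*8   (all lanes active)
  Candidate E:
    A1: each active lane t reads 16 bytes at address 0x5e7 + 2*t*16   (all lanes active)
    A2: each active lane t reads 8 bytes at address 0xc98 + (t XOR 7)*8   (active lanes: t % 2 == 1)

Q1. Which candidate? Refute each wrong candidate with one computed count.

A: A2 gives 1 transaction, not 3
B: A1 gives 8 transactions, not 9
C: A1 gives 4 transactions, not 9
D: A1 gives 1 transaction, not 9
E: all counts match (9,3)

Answer: E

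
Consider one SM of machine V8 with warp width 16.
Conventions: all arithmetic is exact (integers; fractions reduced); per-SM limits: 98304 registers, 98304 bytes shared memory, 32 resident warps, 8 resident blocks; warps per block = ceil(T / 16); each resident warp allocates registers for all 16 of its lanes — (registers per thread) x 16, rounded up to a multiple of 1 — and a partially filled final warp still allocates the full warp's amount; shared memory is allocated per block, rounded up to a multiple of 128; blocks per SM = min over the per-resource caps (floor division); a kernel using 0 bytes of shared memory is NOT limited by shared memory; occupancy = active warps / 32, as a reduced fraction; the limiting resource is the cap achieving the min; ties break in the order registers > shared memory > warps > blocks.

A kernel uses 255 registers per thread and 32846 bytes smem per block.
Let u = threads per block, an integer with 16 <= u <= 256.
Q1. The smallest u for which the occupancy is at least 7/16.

Answer: u = 97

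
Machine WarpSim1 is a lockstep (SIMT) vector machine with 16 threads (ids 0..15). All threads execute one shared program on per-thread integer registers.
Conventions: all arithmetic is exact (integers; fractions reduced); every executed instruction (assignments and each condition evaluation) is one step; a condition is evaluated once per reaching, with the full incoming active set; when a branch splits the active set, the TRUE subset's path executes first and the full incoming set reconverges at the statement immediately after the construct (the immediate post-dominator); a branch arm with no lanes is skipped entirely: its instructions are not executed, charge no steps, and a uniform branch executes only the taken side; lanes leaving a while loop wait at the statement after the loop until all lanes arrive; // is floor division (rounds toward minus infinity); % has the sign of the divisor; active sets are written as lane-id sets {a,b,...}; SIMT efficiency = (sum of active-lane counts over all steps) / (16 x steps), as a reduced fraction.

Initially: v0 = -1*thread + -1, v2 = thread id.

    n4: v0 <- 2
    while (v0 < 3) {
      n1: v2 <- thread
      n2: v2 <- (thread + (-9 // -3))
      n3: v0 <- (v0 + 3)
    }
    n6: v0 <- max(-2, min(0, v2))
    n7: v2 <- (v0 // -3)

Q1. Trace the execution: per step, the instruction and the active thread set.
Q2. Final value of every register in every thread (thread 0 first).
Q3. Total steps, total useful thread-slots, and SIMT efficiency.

step 0: v0 <- 2                      {0,1,2,3,4,5,6,7,8,9,10,11,12,13,14,15}
step 1: eval (v0 < 3)                {0,1,2,3,4,5,6,7,8,9,10,11,12,13,14,15}
step 2: v2 <- thread                 {0,1,2,3,4,5,6,7,8,9,10,11,12,13,14,15}
step 3: v2 <- (thread + (-9 // -3))  {0,1,2,3,4,5,6,7,8,9,10,11,12,13,14,15}
step 4: v0 <- (v0 + 3)               {0,1,2,3,4,5,6,7,8,9,10,11,12,13,14,15}
step 5: eval (v0 < 3)                {0,1,2,3,4,5,6,7,8,9,10,11,12,13,14,15}
step 6: v0 <- max(-2, min(0, v2))    {0,1,2,3,4,5,6,7,8,9,10,11,12,13,14,15}
step 7: v2 <- (v0 // -3)             {0,1,2,3,4,5,6,7,8,9,10,11,12,13,14,15}

Answer: 8 steps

v0: 0,0,0,0,0,0,0,0,0,0,0,0,0,0,0,0
v2: 0,0,0,0,0,0,0,0,0,0,0,0,0,0,0,0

steps = 8; useful = 128; efficiency = 128/128 = 1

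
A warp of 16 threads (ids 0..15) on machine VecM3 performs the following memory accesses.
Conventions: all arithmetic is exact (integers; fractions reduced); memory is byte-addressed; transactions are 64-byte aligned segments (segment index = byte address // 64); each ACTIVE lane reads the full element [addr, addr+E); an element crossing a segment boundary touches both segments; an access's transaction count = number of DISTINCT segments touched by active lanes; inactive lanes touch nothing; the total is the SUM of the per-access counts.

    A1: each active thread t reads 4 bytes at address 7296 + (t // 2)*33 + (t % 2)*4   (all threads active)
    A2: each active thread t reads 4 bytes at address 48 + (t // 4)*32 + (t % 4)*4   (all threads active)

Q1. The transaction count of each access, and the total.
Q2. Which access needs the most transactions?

A1: 4 transactions
A2: 3 transactions

Answer: 4,3; total 7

Answer: A1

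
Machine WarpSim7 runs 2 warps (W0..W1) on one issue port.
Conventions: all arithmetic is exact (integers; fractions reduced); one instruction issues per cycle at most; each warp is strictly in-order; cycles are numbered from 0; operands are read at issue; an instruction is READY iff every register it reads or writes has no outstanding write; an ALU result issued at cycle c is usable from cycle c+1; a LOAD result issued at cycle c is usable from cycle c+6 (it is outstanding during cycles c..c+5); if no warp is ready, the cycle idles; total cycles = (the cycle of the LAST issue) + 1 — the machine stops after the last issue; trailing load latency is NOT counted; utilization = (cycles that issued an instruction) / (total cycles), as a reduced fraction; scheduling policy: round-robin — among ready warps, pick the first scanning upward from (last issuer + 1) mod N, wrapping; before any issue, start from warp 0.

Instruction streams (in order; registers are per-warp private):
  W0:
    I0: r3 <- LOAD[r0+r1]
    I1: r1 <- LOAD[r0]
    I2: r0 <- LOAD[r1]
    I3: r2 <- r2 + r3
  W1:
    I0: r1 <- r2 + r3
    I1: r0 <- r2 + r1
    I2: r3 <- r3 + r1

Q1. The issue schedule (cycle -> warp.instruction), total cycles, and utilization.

cycle 0: W0.I0
cycle 1: W1.I0
cycle 2: W0.I1
cycle 3: W1.I1
cycle 4: W1.I2
cycle 5: idle
cycle 6: idle
cycle 7: idle
cycle 8: W0.I2
cycle 9: W0.I3

Answer: 10 cycles, utilization 7/10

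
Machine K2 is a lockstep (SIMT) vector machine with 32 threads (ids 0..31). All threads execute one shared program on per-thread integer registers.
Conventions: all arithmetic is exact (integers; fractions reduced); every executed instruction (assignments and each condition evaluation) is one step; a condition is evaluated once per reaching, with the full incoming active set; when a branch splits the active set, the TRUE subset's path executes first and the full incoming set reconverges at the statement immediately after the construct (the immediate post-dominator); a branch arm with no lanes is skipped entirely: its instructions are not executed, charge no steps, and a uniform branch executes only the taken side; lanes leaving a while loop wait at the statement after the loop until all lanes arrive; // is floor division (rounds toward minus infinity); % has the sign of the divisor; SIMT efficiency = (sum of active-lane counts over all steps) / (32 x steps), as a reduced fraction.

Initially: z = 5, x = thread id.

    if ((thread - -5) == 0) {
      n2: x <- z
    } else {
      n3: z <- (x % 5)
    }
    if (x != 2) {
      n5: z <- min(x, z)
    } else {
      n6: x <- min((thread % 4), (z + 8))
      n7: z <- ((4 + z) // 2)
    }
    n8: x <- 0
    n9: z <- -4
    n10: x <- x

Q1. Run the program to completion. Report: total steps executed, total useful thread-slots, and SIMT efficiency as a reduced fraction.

Answer: 9 steps, 225 useful, 25/32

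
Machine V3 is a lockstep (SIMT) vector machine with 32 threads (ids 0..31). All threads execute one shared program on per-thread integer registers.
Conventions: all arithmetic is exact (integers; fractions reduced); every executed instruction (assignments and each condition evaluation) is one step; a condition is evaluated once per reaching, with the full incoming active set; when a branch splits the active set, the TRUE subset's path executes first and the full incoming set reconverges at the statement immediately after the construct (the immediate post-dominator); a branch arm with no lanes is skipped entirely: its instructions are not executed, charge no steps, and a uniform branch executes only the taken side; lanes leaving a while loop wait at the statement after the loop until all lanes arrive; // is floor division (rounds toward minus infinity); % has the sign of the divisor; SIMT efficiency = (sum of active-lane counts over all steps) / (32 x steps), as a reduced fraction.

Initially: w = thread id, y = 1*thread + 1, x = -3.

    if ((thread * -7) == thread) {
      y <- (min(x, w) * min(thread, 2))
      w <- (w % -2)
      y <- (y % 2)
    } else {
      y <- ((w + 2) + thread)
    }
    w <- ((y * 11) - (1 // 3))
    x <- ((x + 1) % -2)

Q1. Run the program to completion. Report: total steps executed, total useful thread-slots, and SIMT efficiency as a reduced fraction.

Answer: 7 steps, 130 useful, 65/112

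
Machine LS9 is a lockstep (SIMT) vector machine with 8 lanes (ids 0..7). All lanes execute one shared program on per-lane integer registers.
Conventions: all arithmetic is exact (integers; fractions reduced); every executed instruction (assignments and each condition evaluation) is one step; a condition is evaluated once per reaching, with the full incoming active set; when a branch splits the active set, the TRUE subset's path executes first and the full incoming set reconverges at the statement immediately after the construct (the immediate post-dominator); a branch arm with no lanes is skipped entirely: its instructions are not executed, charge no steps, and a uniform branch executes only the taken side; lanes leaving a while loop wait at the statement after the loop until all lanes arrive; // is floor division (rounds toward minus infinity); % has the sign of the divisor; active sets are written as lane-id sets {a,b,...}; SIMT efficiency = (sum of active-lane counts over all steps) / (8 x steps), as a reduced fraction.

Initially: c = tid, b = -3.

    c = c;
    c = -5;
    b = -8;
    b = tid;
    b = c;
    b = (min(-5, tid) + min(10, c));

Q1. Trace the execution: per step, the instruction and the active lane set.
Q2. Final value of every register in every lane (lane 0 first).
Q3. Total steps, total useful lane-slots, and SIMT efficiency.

step 0: c <- c                       {0,1,2,3,4,5,6,7}
step 1: c <- -5                      {0,1,2,3,4,5,6,7}
step 2: b <- -8                      {0,1,2,3,4,5,6,7}
step 3: b <- tid                     {0,1,2,3,4,5,6,7}
step 4: b <- c                       {0,1,2,3,4,5,6,7}
step 5: b <- (min(-5, tid) + min(10, c)) {0,1,2,3,4,5,6,7}

Answer: 6 steps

c: -5,-5,-5,-5,-5,-5,-5,-5
b: -10,-10,-10,-10,-10,-10,-10,-10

steps = 6; useful = 48; efficiency = 48/48 = 1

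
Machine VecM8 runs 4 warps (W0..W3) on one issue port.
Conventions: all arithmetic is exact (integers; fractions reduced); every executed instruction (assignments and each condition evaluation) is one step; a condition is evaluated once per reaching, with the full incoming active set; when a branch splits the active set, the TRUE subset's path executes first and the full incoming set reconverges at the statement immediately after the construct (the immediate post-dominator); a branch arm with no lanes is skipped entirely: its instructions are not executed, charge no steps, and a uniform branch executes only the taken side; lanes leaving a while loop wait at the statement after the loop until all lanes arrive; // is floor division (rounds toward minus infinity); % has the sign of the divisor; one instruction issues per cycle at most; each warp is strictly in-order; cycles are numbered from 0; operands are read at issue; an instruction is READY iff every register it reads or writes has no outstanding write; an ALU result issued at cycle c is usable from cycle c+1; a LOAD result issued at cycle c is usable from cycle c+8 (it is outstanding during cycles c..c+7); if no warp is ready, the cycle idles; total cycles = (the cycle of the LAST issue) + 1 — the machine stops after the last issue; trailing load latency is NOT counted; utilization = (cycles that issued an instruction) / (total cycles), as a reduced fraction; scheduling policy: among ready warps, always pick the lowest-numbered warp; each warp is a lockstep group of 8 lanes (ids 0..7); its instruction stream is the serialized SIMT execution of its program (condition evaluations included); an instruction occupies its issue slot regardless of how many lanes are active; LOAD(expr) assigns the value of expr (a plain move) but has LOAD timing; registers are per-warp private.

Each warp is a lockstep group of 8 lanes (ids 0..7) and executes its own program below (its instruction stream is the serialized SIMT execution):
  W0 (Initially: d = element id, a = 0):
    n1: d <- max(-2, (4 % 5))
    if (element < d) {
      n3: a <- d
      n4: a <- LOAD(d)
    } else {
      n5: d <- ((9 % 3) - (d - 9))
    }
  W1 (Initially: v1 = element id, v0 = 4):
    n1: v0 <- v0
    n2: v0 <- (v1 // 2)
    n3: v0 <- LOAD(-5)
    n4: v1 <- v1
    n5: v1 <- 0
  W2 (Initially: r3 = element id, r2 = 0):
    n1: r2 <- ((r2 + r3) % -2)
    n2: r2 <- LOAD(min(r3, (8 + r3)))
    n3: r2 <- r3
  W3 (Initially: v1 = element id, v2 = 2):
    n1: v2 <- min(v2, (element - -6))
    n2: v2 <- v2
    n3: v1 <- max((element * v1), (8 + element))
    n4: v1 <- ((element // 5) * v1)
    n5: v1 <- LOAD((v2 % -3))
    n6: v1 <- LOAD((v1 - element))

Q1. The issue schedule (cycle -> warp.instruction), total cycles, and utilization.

cycle 0: W0.I0
cycle 1: W0.I1
cycle 2: W0.I2
cycle 3: W0.I3
cycle 4: W0.I4
cycle 5: W1.I0
cycle 6: W1.I1
cycle 7: W1.I2
cycle 8: W1.I3
cycle 9: W1.I4
cycle 10: W2.I0
cycle 11: W2.I1
cycle 12: W3.I0
cycle 13: W3.I1
cycle 14: W3.I2
cycle 15: W3.I3
cycle 16: W3.I4
cycle 17: idle
cycle 18: idle
cycle 19: W2.I2
cycle 20: idle
cycle 21: idle
cycle 22: idle
cycle 23: idle
cycle 24: W3.I5

Answer: 25 cycles, utilization 19/25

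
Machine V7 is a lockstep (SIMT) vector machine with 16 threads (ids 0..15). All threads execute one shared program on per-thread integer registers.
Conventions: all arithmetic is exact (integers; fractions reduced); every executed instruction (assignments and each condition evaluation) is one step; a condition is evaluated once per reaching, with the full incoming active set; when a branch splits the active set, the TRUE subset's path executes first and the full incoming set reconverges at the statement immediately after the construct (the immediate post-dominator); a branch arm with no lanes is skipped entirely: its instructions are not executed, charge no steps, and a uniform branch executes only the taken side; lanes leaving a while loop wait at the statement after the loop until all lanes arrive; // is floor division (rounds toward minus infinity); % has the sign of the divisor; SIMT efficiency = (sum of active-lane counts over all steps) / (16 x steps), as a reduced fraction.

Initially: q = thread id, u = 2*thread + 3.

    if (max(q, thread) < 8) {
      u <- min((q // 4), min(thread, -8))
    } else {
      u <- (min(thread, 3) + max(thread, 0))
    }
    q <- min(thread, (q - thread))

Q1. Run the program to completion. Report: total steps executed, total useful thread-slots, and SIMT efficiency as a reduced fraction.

Answer: 4 steps, 48 useful, 3/4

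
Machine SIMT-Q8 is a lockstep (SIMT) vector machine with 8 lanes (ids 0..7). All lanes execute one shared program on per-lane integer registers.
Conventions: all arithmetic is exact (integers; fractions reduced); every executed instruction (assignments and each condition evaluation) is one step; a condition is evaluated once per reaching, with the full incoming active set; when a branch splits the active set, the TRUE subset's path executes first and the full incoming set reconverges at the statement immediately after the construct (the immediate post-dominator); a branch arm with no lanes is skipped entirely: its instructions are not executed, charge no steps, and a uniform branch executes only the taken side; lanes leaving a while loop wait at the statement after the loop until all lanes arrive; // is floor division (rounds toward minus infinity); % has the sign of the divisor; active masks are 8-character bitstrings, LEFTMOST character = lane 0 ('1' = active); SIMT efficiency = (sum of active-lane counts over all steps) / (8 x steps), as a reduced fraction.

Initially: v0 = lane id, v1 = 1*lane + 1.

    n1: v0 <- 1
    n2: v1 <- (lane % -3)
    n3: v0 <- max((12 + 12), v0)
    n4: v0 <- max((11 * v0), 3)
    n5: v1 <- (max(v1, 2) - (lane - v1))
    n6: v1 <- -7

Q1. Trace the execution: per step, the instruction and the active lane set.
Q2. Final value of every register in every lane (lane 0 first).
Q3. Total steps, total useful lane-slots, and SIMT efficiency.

step 0: v0 <- 1                      11111111
step 1: v1 <- (lane % -3)            11111111
step 2: v0 <- max((12 + 12), v0)     11111111
step 3: v0 <- max((11 * v0), 3)      11111111
step 4: v1 <- (max(v1, 2) - (lane - v1)) 11111111
step 5: v1 <- -7                     11111111

Answer: 6 steps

v0: 264,264,264,264,264,264,264,264
v1: -7,-7,-7,-7,-7,-7,-7,-7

steps = 6; useful = 48; efficiency = 48/48 = 1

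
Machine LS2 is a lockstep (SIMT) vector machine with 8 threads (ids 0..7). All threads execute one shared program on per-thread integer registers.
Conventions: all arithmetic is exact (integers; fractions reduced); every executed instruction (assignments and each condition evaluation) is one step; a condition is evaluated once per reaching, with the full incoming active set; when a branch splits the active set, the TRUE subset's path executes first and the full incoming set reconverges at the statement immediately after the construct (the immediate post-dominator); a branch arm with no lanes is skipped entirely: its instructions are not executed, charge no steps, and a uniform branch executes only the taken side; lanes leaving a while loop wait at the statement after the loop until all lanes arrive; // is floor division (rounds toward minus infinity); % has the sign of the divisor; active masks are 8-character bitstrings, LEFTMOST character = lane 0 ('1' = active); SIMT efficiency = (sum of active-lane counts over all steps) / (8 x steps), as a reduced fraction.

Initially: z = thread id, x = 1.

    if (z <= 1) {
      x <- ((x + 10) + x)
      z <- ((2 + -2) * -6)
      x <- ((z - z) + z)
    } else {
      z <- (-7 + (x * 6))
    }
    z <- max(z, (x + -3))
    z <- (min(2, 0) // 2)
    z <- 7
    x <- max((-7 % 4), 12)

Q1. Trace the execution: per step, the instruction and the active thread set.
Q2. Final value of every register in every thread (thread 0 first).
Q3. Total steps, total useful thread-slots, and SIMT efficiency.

step 0: eval (z <= 1)                11111111
step 1: x <- ((x + 10) + x)          11000000
step 2: z <- ((2 + -2) * -6)         11000000
step 3: x <- ((z - z) + z)           11000000
step 4: z <- (-7 + (x * 6))          00111111
step 5: z <- max(z, (x + -3))        11111111
step 6: z <- (min(2, 0) // 2)        11111111
step 7: z <- 7                       11111111
step 8: x <- max((-7 % 4), 12)       11111111

Answer: 9 steps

z: 7,7,7,7,7,7,7,7
x: 12,12,12,12,12,12,12,12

steps = 9; useful = 52; efficiency = 52/72 = 13/18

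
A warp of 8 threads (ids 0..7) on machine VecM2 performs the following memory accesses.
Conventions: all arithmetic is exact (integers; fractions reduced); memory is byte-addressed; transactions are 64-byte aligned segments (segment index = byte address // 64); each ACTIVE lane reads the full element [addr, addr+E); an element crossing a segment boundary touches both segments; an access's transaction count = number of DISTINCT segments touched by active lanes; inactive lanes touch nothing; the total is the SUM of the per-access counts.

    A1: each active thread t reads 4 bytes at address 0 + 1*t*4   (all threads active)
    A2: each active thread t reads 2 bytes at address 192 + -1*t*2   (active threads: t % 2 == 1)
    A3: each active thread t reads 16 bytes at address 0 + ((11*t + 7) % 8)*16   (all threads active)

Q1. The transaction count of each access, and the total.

A1: 1 transaction
A2: 1 transaction
A3: 2 transactions

Answer: 1,1,2; total 4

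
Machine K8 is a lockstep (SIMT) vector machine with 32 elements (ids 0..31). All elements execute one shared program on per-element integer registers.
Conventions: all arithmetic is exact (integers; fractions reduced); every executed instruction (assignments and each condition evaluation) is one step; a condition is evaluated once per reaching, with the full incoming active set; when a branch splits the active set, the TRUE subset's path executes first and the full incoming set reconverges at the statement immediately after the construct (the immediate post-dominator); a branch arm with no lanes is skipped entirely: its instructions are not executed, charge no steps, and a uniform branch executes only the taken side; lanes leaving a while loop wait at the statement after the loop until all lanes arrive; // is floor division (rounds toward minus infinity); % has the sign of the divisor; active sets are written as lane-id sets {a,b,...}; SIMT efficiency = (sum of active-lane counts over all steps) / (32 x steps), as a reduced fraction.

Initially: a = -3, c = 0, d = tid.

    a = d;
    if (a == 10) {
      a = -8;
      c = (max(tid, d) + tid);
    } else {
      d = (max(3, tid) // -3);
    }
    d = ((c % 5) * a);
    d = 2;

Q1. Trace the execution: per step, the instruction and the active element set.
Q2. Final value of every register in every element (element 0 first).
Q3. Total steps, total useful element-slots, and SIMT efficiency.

step 0: a <- d                       {0,1,2,3,4,5,6,7,8,9,10,11,12,13,14,15,16,17,18,19,20,21,22,23,24,25,26,27,28,29,30,31}
step 1: eval (a == 10)               {0,1,2,3,4,5,6,7,8,9,10,11,12,13,14,15,16,17,18,19,20,21,22,23,24,25,26,27,28,29,30,31}
step 2: a <- -8                      {10}
step 3: c <- (max(tid, d) + tid)     {10}
step 4: d <- (max(3, tid) // -3)     {0,1,2,3,4,5,6,7,8,9,11,12,13,14,15,16,17,18,19,20,21,22,23,24,25,26,27,28,29,30,31}
step 5: d <- ((c % 5) * a)           {0,1,2,3,4,5,6,7,8,9,10,11,12,13,14,15,16,17,18,19,20,21,22,23,24,25,26,27,28,29,30,31}
step 6: d <- 2                       {0,1,2,3,4,5,6,7,8,9,10,11,12,13,14,15,16,17,18,19,20,21,22,23,24,25,26,27,28,29,30,31}

Answer: 7 steps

a: 0,1,2,3,4,5,6,7,8,9,-8,11,12,13,14,15,16,17,18,19,20,21,22,23,24,25,26,27,28,29,30,31
c: 0,0,0,0,0,0,0,0,0,0,20,0,0,0,0,0,0,0,0,0,0,0,0,0,0,0,0,0,0,0,0,0
d: 2,2,2,2,2,2,2,2,2,2,2,2,2,2,2,2,2,2,2,2,2,2,2,2,2,2,2,2,2,2,2,2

steps = 7; useful = 161; efficiency = 161/224 = 23/32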